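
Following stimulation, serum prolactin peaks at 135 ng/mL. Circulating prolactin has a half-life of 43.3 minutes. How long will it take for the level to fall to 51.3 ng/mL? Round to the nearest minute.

60 minutes

Fraction remaining = 51.3/135 ≈ 0.38.
n = log₂(135/51.3) = ln(2.6316)/ln 2 ≈ 1.3959 half-lives.
t = n × t½ = 1.3959 × 43.3 ≈ 60.444 minutes.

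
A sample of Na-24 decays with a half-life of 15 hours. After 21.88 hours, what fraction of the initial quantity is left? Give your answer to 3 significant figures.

0.364

n = 21.88/15 ≈ 1.4587 half-lives.
Fraction remaining = (1/2)^1.4587 ≈ 0.36383.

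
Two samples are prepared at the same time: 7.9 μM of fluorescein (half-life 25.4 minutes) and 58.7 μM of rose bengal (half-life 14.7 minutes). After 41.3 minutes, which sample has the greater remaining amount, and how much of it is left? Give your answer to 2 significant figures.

rose bengal, 8.4 μM

fluorescein: 7.9 × (1/2)^1.626 ≈ 2.5595 μM.
rose bengal: 58.7 × (1/2)^2.8095 ≈ 8.3731 μM.
Rose bengal has more remaining, at ≈ 8.3731 μM.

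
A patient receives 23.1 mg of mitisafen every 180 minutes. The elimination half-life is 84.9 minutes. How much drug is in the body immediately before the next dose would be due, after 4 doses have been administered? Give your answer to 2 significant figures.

6.9 mg

The 4 doses were given 720, 540, 360, 180 minutes ago.
Total = 23.1·(1/2)^(720/84.9) + 23.1·(1/2)^(540/84.9) + 23.1·(1/2)^(360/84.9) + 23.1·(1/2)^(180/84.9)
      = 0.064671 + 0.28115 + 1.2222 + 5.3136 ≈ 6.8816 mg.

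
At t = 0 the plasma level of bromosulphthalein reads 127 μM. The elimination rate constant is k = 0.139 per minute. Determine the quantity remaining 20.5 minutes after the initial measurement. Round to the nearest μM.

7 μM

t½ = ln 2 / k = 0.69315 / 0.139 ≈ 4.9867 minutes.
Number of half-lives: n = 20.5/4.9867 ≈ 4.111.
Remaining = 127 × (1/2)^4.111 = 127 × 0.057873 ≈ 7.3499 μM.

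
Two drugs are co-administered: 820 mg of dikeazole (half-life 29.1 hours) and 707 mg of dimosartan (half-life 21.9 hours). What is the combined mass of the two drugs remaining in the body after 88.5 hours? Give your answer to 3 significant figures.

dikeazole: 820 × (1/2)^(88.5/29.1) = 820 × (1/2)^3.0412 ≈ 99.612 mg.
dimosartan: 707 × (1/2)^(88.5/21.9) = 707 × (1/2)^4.0411 ≈ 42.947 mg.
Total = 99.612 + 42.947 ≈ 142.56 mg.

143 mg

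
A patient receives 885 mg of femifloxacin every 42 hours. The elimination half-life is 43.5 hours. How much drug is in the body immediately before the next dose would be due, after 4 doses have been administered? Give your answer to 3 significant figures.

865 mg

The 4 doses were given 168, 126, 84, 42 hours ago.
Total = 885·(1/2)^(168/43.5) + 885·(1/2)^(126/43.5) + 885·(1/2)^(84/43.5) + 885·(1/2)^(42/43.5)
      = 60.862 + 118.85 + 232.08 + 453.2 ≈ 865 mg.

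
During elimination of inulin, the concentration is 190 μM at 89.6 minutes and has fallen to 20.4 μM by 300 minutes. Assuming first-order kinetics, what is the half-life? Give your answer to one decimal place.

65.4 minutes

Over Δt = 300 − 89.6 = 210.4 minutes, the level fell by a factor of 190/20.4 ≈ 9.3137.
n = log₂(9.3137) ≈ 3.2194 half-lives, so t½ = 210.4/3.2194 ≈ 65.355 minutes.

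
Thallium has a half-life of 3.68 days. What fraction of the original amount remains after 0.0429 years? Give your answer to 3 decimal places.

0.0429 years = 15.6585 days.
n = 15.6585/3.68 ≈ 4.255 half-lives.
Fraction remaining = (1/2)^4.255 ≈ 0.052373.

0.052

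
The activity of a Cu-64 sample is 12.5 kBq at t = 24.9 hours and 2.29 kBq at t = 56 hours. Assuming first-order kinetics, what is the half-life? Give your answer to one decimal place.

Over Δt = 56 − 24.9 = 31.1 hours, the level fell by a factor of 12.5/2.29 ≈ 5.4585.
n = log₂(5.4585) ≈ 2.4485 half-lives, so t½ = 31.1/2.4485 ≈ 12.702 hours.

12.7 hours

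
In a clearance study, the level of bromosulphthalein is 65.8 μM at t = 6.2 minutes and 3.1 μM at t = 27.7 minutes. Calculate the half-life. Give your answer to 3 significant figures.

4.88 minutes

Over Δt = 27.7 − 6.2 = 21.5 minutes, the level fell by a factor of 65.8/3.1 ≈ 21.226.
n = log₂(21.226) ≈ 4.4077 half-lives, so t½ = 21.5/4.4077 ≈ 4.8778 minutes.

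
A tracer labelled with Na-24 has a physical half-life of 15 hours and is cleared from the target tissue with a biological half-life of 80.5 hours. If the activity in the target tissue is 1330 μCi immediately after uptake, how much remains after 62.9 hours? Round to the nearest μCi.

1/t_eff = 1/t_phys + 1/t_biol = 1/15 + 1/80.5 = 0.079089 per hour.
t_eff = 15 × 80.5 / (15 + 80.5) ≈ 12.644 hours.
Remaining = 1330 × (1/2)^(62.9/12.644) = 1330 × (1/2)^4.9747 ≈ 42.298 μCi.

42 μCi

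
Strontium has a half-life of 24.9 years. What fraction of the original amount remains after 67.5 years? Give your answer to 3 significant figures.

0.153

n = 67.5/24.9 ≈ 2.7108 half-lives.
Fraction remaining = (1/2)^2.7108 ≈ 0.15274.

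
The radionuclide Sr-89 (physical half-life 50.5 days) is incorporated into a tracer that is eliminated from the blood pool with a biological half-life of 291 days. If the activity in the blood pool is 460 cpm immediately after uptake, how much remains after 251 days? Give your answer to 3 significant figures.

1/t_eff = 1/t_phys + 1/t_biol = 1/50.5 + 1/291 = 0.023238 per day.
t_eff = 50.5 × 291 / (50.5 + 291) ≈ 43.032 days.
Remaining = 460 × (1/2)^(251/43.032) = 460 × (1/2)^5.8328 ≈ 8.0705 cpm.

8.07 cpm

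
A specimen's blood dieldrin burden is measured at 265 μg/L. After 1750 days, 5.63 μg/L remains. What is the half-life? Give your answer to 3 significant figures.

A/A₀ = 5.63/265 ≈ 0.021245.
n = log₂(47.069) ≈ 5.5567 half-lives elapsed in 1750 days.
t½ = 1750/5.5567 ≈ 314.93 days.

315 days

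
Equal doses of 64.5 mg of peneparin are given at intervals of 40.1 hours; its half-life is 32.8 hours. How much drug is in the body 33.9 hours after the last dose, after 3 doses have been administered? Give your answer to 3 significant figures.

The 3 doses were given 114.1, 74, 33.9 hours ago.
Total = 64.5·(1/2)^(114.1/32.8) + 64.5·(1/2)^(74/32.8) + 64.5·(1/2)^(33.9/32.8)
      = 5.786 + 13.502 + 31.509 ≈ 50.797 mg.

50.8 mg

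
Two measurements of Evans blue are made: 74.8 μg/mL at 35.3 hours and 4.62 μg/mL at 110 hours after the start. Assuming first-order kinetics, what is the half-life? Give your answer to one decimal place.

18.6 hours

Over Δt = 110 − 35.3 = 74.7 hours, the level fell by a factor of 74.8/4.62 ≈ 16.19.
n = log₂(16.19) ≈ 4.0171 half-lives, so t½ = 74.7/4.0171 ≈ 18.596 hours.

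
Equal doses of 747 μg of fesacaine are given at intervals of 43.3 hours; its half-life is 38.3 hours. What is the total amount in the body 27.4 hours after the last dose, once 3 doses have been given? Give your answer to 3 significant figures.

758 μg

The 3 doses were given 114, 70.7, 27.4 hours ago.
Total = 747·(1/2)^(114/38.3) + 747·(1/2)^(70.7/38.3) + 747·(1/2)^(27.4/38.3)
      = 94.908 + 207.79 + 454.95 ≈ 757.65 μg.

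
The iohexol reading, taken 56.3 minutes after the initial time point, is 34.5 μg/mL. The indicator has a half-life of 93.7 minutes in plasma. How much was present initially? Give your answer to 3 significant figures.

52.3 μg/mL

Number of half-lives elapsed: n = 56.3/93.7 ≈ 0.60085.
A₀ = A × 2^n = 34.5 × 2^0.60085 = 34.5 × 1.5166 ≈ 52.323 μg/mL.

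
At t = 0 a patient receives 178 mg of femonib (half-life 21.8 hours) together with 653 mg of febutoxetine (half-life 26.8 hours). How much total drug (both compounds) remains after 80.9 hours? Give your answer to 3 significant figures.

94.2 mg

femonib: 178 × (1/2)^(80.9/21.8) = 178 × (1/2)^3.711 ≈ 13.592 mg.
febutoxetine: 653 × (1/2)^(80.9/26.8) = 653 × (1/2)^3.0187 ≈ 80.576 mg.
Total = 13.592 + 80.576 ≈ 94.169 mg.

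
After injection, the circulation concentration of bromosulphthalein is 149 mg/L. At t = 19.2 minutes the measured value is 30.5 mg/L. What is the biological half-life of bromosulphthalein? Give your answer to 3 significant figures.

A/A₀ = 30.5/149 ≈ 0.2047.
n = log₂(4.8852) ≈ 2.2884 half-lives elapsed in 19.2 minutes.
t½ = 19.2/2.2884 ≈ 8.39 minutes.

8.39 minutes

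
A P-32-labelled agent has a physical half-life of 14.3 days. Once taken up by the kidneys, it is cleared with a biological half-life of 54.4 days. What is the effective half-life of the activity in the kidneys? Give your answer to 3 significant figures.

11.3 days

1/t_eff = 1/t_phys + 1/t_biol = 1/14.3 + 1/54.4 = 0.088312 per day.
t_eff = 14.3 × 54.4 / (14.3 + 54.4) ≈ 11.323 days.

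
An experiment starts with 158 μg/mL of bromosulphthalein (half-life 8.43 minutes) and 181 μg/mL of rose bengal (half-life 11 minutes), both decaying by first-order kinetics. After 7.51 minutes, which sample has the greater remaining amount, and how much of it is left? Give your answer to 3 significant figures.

rose bengal, 113 μg/mL

bromosulphthalein: 158 × (1/2)^0.89087 ≈ 85.208 μg/mL.
rose bengal: 181 × (1/2)^0.68273 ≈ 112.76 μg/mL.
Rose bengal has more remaining, at ≈ 112.76 μg/mL.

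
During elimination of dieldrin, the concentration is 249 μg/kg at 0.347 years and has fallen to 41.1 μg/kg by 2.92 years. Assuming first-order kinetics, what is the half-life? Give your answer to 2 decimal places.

0.99 years

Over Δt = 2.92 − 0.347 = 2.573 years, the level fell by a factor of 249/41.1 ≈ 6.0584.
n = log₂(6.0584) ≈ 2.5989 half-lives, so t½ = 2.573/2.5989 ≈ 0.99002 years.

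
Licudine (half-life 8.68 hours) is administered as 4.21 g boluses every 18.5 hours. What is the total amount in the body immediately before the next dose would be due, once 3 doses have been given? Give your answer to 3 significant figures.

1.23 g

The 3 doses were given 55.5, 37, 18.5 hours ago.
Total = 4.21·(1/2)^(55.5/8.68) + 4.21·(1/2)^(37/8.68) + 4.21·(1/2)^(18.5/8.68)
      = 0.05006 + 0.21933 + 0.96092 ≈ 1.2303 g.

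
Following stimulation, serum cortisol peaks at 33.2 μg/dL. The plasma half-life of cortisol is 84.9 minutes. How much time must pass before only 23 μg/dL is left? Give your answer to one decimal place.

45.0 minutes

Fraction remaining = 23/33.2 ≈ 0.69277.
n = log₂(33.2/23) = ln(1.4435)/ln 2 ≈ 0.52955 half-lives.
t = n × t½ = 0.52955 × 84.9 ≈ 44.959 minutes.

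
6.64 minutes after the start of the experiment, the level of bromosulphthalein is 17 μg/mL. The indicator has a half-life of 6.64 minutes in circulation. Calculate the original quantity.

34 μg/mL

Number of half-lives elapsed: n = 6.64/6.64 ≈ 1.
A₀ = A × 2^n = 17 × 2^1 = 17 × 2 ≈ 34 μg/mL.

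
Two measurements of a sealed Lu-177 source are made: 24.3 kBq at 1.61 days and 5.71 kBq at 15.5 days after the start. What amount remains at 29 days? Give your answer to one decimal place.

1.4 kBq

Over Δt = 15.5 − 1.61 = 13.89 days, the level fell by a factor of 24.3/5.71 ≈ 4.2557.
n = log₂(4.2557) ≈ 2.0894 half-lives, so t½ = 13.89/2.0894 ≈ 6.6479 days.
From t = 15.5 to t = 29: 5.71 × (1/2)^((29−15.5)/6.6479) ≈ 1.3974 kBq.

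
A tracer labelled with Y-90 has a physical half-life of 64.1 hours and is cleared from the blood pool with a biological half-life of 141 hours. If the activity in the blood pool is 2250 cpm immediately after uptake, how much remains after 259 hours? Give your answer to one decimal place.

1/t_eff = 1/t_phys + 1/t_biol = 1/64.1 + 1/141 = 0.022693 per hour.
t_eff = 64.1 × 141 / (64.1 + 141) ≈ 44.067 hours.
Remaining = 2250 × (1/2)^(259/44.067) = 2250 × (1/2)^5.8774 ≈ 38.273 cpm.

38.3 cpm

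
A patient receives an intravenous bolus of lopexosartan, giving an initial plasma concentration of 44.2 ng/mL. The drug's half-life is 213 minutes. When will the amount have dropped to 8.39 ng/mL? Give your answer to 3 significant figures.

511 minutes

Fraction remaining = 8.39/44.2 ≈ 0.18982.
n = log₂(44.2/8.39) = ln(5.2682)/ln 2 ≈ 2.3973 half-lives.
t = n × t½ = 2.3973 × 213 ≈ 510.63 minutes.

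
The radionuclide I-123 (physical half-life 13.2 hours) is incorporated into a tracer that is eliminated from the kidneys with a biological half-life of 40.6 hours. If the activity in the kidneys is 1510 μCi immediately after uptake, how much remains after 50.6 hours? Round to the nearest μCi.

45 μCi

1/t_eff = 1/t_phys + 1/t_biol = 1/13.2 + 1/40.6 = 0.10039 per hour.
t_eff = 13.2 × 40.6 / (13.2 + 40.6) ≈ 9.9613 hours.
Remaining = 1510 × (1/2)^(50.6/9.9613) = 1510 × (1/2)^5.0796 ≈ 44.653 μCi.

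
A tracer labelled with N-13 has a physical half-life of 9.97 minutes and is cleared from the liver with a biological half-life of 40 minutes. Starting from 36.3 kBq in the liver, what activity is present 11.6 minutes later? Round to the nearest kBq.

13 kBq

1/t_eff = 1/t_phys + 1/t_biol = 1/9.97 + 1/40 = 0.1253 per minute.
t_eff = 9.97 × 40 / (9.97 + 40) ≈ 7.9808 minutes.
Remaining = 36.3 × (1/2)^(11.6/7.9808) = 36.3 × (1/2)^1.4535 ≈ 13.254 kBq.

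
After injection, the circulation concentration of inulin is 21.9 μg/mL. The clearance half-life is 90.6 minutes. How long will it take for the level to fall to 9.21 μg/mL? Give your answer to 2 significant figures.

Fraction remaining = 9.21/21.9 ≈ 0.42055.
n = log₂(21.9/9.21) = ln(2.3779)/ln 2 ≈ 1.2497 half-lives.
t = n × t½ = 1.2497 × 90.6 ≈ 113.22 minutes.

110 minutes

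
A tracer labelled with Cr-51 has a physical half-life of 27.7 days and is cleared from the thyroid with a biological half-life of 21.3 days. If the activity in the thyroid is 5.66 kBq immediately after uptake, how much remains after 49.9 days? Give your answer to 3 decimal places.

0.320 kBq

1/t_eff = 1/t_phys + 1/t_biol = 1/27.7 + 1/21.3 = 0.083049 per day.
t_eff = 27.7 × 21.3 / (27.7 + 21.3) ≈ 12.041 days.
Remaining = 5.66 × (1/2)^(49.9/12.041) = 5.66 × (1/2)^4.1442 ≈ 0.32011 kBq.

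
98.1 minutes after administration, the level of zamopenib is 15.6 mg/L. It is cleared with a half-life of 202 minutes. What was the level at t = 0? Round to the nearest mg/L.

Number of half-lives elapsed: n = 98.1/202 ≈ 0.48564.
A₀ = A × 2^n = 15.6 × 2^0.48564 = 15.6 × 1.4002 ≈ 21.843 mg/L.

22 mg/L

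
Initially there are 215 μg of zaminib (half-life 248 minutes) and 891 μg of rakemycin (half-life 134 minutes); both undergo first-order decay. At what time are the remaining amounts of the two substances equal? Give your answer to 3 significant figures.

598 minutes

Set 215·(1/2)^(t/248) = 891·(1/2)^(t/134).
Taking log₂: log₂(215/891) = t·(1/248 − 1/134).
log₂(0.2413) = -2.0511; 1/248 − 1/134 = -0.0034304.
t = -2.0511 / -0.0034304 ≈ 597.91 minutes.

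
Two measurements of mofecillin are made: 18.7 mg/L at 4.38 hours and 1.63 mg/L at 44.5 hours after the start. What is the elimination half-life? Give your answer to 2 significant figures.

Over Δt = 44.5 − 4.38 = 40.12 hours, the level fell by a factor of 18.7/1.63 ≈ 11.472.
n = log₂(11.472) ≈ 3.5201 half-lives, so t½ = 40.12/3.5201 ≈ 11.397 hours.

11 hours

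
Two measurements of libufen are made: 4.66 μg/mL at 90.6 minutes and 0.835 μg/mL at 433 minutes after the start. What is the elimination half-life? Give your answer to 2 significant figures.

Over Δt = 433 − 90.6 = 342.4 minutes, the level fell by a factor of 4.66/0.835 ≈ 5.5808.
n = log₂(5.5808) ≈ 2.4805 half-lives, so t½ = 342.4/2.4805 ≈ 138.04 minutes.

140 minutes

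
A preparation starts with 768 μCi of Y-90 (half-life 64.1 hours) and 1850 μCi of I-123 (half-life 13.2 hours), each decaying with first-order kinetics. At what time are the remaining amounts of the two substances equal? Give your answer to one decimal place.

21.1 hours

Set 768·(1/2)^(t/64.1) = 1850·(1/2)^(t/13.2).
Taking log₂: log₂(768/1850) = t·(1/64.1 − 1/13.2).
log₂(0.41514) = -1.2683; 1/64.1 − 1/13.2 = -0.060157.
t = -1.2683 / -0.060157 ≈ 21.084 hours.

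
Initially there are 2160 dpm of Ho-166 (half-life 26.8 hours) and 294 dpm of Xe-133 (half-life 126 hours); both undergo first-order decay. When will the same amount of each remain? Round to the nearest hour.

Set 2160·(1/2)^(t/26.8) = 294·(1/2)^(t/126).
Taking log₂: log₂(2160/294) = t·(1/26.8 − 1/126).
log₂(7.3469) = 2.8771; 1/26.8 − 1/126 = 0.029377.
t = 2.8771 / 0.029377 ≈ 97.939 hours.

98 hours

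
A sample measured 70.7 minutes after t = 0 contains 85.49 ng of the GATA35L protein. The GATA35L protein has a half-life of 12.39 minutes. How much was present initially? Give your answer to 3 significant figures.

Number of half-lives elapsed: n = 70.7/12.39 ≈ 5.7062.
A₀ = A × 2^n = 85.49 × 2^5.7062 = 85.49 × 52.209 ≈ 4463.3 ng.

4460 ng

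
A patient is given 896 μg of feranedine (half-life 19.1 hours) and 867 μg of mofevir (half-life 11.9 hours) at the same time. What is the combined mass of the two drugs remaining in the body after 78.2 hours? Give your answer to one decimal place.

feranedine: 896 × (1/2)^(78.2/19.1) = 896 × (1/2)^4.0942 ≈ 52.459 μg.
mofevir: 867 × (1/2)^(78.2/11.9) = 867 × (1/2)^6.5714 ≈ 9.1164 μg.
Total = 52.459 + 9.1164 ≈ 61.575 μg.

61.6 μg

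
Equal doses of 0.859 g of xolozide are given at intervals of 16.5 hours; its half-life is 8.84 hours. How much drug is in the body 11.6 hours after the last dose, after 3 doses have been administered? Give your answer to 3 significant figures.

The 3 doses were given 44.6, 28.1, 11.6 hours ago.
Total = 0.859·(1/2)^(44.6/8.84) + 0.859·(1/2)^(28.1/8.84) + 0.859·(1/2)^(11.6/8.84)
      = 0.026015 + 0.094864 + 0.34592 ≈ 0.4668 g.

0.467 g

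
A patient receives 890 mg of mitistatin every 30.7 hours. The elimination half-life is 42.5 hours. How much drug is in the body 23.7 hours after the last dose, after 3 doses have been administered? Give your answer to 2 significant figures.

1200 mg

The 3 doses were given 85.1, 54.4, 23.7 hours ago.
Total = 890·(1/2)^(85.1/42.5) + 890·(1/2)^(54.4/42.5) + 890·(1/2)^(23.7/42.5)
      = 222.14 + 366.5 + 604.67 ≈ 1193.3 mg.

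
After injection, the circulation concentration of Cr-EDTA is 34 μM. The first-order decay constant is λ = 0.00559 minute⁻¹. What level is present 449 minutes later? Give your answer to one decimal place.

t½ = ln 2 / λ = 0.69315 / 0.00559 ≈ 124 minutes.
Number of half-lives: n = 449/124 ≈ 3.621.
Remaining = 34 × (1/2)^3.621 = 34 × 0.081276 ≈ 2.7634 μM.

2.8 μM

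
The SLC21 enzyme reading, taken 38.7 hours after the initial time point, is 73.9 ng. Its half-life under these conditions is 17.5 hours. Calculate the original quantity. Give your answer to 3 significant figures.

Number of half-lives elapsed: n = 38.7/17.5 ≈ 2.2114.
A₀ = A × 2^n = 73.9 × 2^2.2114 = 73.9 × 4.6313 ≈ 342.26 ng.

342 ng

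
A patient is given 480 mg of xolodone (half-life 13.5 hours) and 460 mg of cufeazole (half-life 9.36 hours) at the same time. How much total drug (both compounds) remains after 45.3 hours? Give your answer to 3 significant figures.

xolodone: 480 × (1/2)^(45.3/13.5) = 480 × (1/2)^3.3556 ≈ 46.894 mg.
cufeazole: 460 × (1/2)^(45.3/9.36) = 460 × (1/2)^4.8397 ≈ 16.064 mg.
Total = 46.894 + 16.064 ≈ 62.958 mg.

63.0 mg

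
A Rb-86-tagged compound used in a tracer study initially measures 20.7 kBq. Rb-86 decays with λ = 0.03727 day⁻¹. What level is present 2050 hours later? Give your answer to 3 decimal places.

t½ = ln 2 / λ = 0.69315 / 0.03727 ≈ 18.598 days.
Convert the elapsed time: 2050 hours = 85.4167 days.
Number of half-lives: n = 85.4167/18.598 ≈ 4.5928.
Remaining = 20.7 × (1/2)^4.5928 = 20.7 × 0.041441 ≈ 0.85783 kBq.

0.858 kBq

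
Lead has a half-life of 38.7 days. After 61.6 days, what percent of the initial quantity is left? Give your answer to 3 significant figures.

33.2%

n = 61.6/38.7 ≈ 1.5917 half-lives.
Fraction remaining = (1/2)^1.5917 ≈ 0.33177, i.e. 33.177%.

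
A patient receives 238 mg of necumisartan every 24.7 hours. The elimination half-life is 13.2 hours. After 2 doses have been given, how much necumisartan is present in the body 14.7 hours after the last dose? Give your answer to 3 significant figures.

140 mg

The 2 doses were given 39.4, 14.7 hours ago.
Total = 238·(1/2)^(39.4/13.2) + 238·(1/2)^(14.7/13.2)
      = 30.064 + 109.99 ≈ 140.05 mg.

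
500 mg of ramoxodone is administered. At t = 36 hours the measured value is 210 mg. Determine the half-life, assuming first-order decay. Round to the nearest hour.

29 hours

A/A₀ = 210/500 ≈ 0.42.
n = log₂(2.381) ≈ 1.2515 half-lives elapsed in 36 hours.
t½ = 36/1.2515 ≈ 28.765 hours.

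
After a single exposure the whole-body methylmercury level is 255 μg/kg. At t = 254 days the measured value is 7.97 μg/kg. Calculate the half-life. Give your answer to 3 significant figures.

A/A₀ = 7.97/255 ≈ 0.031255.
n = log₂(31.995) ≈ 4.9998 half-lives elapsed in 254 days.
t½ = 254/4.9998 ≈ 50.802 days.

50.8 days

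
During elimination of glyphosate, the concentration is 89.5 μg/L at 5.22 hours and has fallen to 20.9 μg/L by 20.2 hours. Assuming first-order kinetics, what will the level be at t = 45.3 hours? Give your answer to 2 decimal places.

Over Δt = 20.2 − 5.22 = 14.98 hours, the level fell by a factor of 89.5/20.9 ≈ 4.2823.
n = log₂(4.2823) ≈ 2.0984 half-lives, so t½ = 14.98/2.0984 ≈ 7.1388 hours.
From t = 20.2 to t = 45.3: 20.9 × (1/2)^((45.3−20.2)/7.1388) ≈ 1.827 μg/L.

1.83 μg/L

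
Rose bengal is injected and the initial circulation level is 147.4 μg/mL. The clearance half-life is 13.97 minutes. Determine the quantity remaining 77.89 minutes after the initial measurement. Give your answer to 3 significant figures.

Number of half-lives: n = 77.89/13.97 ≈ 5.5755.
Remaining = 147.4 × (1/2)^5.5755 = 147.4 × 0.02097 ≈ 3.091 μg/mL.

3.09 μg/mL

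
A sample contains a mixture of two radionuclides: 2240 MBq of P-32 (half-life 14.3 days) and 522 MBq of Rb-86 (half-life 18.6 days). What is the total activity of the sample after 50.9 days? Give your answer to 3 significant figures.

P-32: 2240 × (1/2)^(50.9/14.3) = 2240 × (1/2)^3.5594 ≈ 190 MBq.
Rb-86: 522 × (1/2)^(50.9/18.6) = 522 × (1/2)^2.7366 ≈ 78.322 MBq.
Total = 190 + 78.322 ≈ 268.32 MBq.

268 MBq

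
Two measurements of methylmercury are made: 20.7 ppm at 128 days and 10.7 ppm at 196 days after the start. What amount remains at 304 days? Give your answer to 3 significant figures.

Over Δt = 196 − 128 = 68 days, the level fell by a factor of 20.7/10.7 ≈ 1.9346.
n = log₂(1.9346) ≈ 0.95202 half-lives, so t½ = 68/0.95202 ≈ 71.427 days.
From t = 196 to t = 304: 10.7 × (1/2)^((304−196)/71.427) ≈ 3.7516 ppm.

3.75 ppm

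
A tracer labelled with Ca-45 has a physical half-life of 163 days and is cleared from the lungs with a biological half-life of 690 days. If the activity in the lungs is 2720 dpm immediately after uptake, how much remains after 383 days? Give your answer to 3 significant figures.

363 dpm

1/t_eff = 1/t_phys + 1/t_biol = 1/163 + 1/690 = 0.0075842 per day.
t_eff = 163 × 690 / (163 + 690) ≈ 131.85 days.
Remaining = 2720 × (1/2)^(383/131.85) = 2720 × (1/2)^2.9048 ≈ 363.2 dpm.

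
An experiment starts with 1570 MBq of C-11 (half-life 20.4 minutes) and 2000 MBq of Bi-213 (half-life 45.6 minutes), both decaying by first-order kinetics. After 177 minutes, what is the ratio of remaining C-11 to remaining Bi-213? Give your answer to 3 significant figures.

0.0283

C-11: 1570 × (1/2)^(177/20.4) = 1570 × (1/2)^8.6765 ≈ 3.8373 MBq.
Bi-213: 2000 × (1/2)^(177/45.6) = 2000 × (1/2)^3.8816 ≈ 135.69 MBq.
Ratio ≈ 3.8373 / 135.69 ≈ 0.028279.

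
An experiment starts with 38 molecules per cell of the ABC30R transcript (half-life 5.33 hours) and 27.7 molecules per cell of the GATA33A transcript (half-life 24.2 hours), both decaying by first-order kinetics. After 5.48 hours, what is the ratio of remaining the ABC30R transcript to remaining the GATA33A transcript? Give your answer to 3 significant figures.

0.787

ABC30R transcript: 38 × (1/2)^(5.48/5.33) = 38 × (1/2)^1.0281 ≈ 18.633 molecules per cell.
GATA33A transcript: 27.7 × (1/2)^(5.48/24.2) = 27.7 × (1/2)^0.22645 ≈ 23.676 molecules per cell.
Ratio ≈ 18.633 / 23.676 ≈ 0.78699.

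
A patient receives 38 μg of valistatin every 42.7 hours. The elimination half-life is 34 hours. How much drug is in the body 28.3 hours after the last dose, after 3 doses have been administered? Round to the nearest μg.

The 3 doses were given 113.7, 71, 28.3 hours ago.
Total = 38·(1/2)^(113.7/34) + 38·(1/2)^(71/34) + 38·(1/2)^(28.3/34)
      = 3.742 + 8.9364 + 21.341 ≈ 34.02 μg.

34 μg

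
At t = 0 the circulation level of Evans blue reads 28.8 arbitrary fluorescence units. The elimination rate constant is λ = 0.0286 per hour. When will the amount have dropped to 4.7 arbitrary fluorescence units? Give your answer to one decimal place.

t½ = ln 2 / λ = 0.69315 / 0.0286 ≈ 24.236 hours.
Fraction remaining = 4.7/28.8 ≈ 0.16319.
n = log₂(28.8/4.7) = ln(6.1277)/ln 2 ≈ 2.6153 half-lives.
t = n × t½ = 2.6153 × 24.236 ≈ 63.385 hours.

63.4 hours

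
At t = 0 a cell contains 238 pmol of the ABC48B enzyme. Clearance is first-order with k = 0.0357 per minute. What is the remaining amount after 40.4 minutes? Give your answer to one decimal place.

t½ = ln 2 / k = 0.69315 / 0.0357 ≈ 19.416 minutes.
Number of half-lives: n = 40.4/19.416 ≈ 2.0808.
Remaining = 238 × (1/2)^2.0808 = 238 × 0.23639 ≈ 56.26 pmol.

56.3 pmol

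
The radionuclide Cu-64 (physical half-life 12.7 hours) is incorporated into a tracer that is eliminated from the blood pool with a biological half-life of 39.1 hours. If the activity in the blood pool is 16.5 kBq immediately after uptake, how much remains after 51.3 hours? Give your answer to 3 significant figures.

1/t_eff = 1/t_phys + 1/t_biol = 1/12.7 + 1/39.1 = 0.10432 per hour.
t_eff = 12.7 × 39.1 / (12.7 + 39.1) ≈ 9.5863 hours.
Remaining = 16.5 × (1/2)^(51.3/9.5863) = 16.5 × (1/2)^5.3514 ≈ 0.40416 kBq.

0.404 kBq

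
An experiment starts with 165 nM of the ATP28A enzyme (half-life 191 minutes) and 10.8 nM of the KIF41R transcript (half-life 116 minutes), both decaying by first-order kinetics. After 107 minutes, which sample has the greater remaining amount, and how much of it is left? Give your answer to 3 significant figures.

ATP28A enzyme, 112 nM

ATP28A enzyme: 165 × (1/2)^0.56021 ≈ 111.9 nM.
KIF41R transcript: 10.8 × (1/2)^0.92241 ≈ 5.6984 nM.
ATP28A enzyme has more remaining, at ≈ 111.9 nM.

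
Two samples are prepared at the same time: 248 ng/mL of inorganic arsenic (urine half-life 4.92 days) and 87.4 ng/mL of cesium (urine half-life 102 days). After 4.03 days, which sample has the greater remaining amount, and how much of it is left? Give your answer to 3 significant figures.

inorganic arsenic: 248 × (1/2)^0.81911 ≈ 140.56 ng/mL.
cesium: 87.4 × (1/2)^0.03951 ≈ 85.039 ng/mL.
Inorganic arsenic has more remaining, at ≈ 140.56 ng/mL.

inorganic arsenic, 141 ng/mL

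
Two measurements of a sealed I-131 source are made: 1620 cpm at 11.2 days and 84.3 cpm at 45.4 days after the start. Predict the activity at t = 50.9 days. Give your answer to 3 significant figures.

52.4 cpm

Over Δt = 45.4 − 11.2 = 34.2 days, the level fell by a factor of 1620/84.3 ≈ 19.217.
n = log₂(19.217) ≈ 4.2643 half-lives, so t½ = 34.2/4.2643 ≈ 8.02 days.
From t = 45.4 to t = 50.9: 84.3 × (1/2)^((50.9−45.4)/8.02) ≈ 52.407 cpm.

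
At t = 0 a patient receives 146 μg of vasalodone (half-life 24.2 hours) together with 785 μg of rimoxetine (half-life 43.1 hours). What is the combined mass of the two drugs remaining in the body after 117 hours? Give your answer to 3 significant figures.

vasalodone: 146 × (1/2)^(117/24.2) = 146 × (1/2)^4.8347 ≈ 5.1163 μg.
rimoxetine: 785 × (1/2)^(117/43.1) = 785 × (1/2)^2.7146 ≈ 119.59 μg.
Total = 5.1163 + 119.59 ≈ 124.7 μg.

125 μg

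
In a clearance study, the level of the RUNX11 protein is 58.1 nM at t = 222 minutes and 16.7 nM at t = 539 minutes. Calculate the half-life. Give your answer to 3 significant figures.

176 minutes

Over Δt = 539 − 222 = 317 minutes, the level fell by a factor of 58.1/16.7 ≈ 3.479.
n = log₂(3.479) ≈ 1.7987 half-lives, so t½ = 317/1.7987 ≈ 176.24 minutes.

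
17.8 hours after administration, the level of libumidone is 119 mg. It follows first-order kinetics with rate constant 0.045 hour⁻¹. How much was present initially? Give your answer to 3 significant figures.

t½ = ln 2 / k = 0.69315 / 0.045 ≈ 15.403 hours.
Number of half-lives elapsed: n = 17.8/15.403 ≈ 1.1556.
A₀ = A × 2^n = 119 × 2^1.1556 = 119 × 2.2278 ≈ 265.1 mg.

265 mg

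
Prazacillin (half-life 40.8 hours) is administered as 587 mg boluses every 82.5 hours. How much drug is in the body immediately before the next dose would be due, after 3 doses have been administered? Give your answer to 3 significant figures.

189 mg

The 3 doses were given 247.5, 165, 82.5 hours ago.
Total = 587·(1/2)^(247.5/40.8) + 587·(1/2)^(165/40.8) + 587·(1/2)^(82.5/40.8)
      = 8.7607 + 35.583 + 144.52 ≈ 188.87 mg.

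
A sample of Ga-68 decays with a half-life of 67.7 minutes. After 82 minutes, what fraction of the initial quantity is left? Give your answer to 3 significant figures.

0.432

n = 82/67.7 ≈ 1.2112 half-lives.
Fraction remaining = (1/2)^1.2112 ≈ 0.4319.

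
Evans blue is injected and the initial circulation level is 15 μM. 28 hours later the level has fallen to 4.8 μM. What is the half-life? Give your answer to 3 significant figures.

A/A₀ = 4.8/15 ≈ 0.32.
n = log₂(3.125) ≈ 1.6439 half-lives elapsed in 28 hours.
t½ = 28/1.6439 ≈ 17.033 hours.

17.0 hours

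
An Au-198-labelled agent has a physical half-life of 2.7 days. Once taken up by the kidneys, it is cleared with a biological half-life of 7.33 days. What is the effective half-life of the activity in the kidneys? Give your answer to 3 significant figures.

1.97 days

1/t_eff = 1/t_phys + 1/t_biol = 1/2.7 + 1/7.33 = 0.5068 per day.
t_eff = 2.7 × 7.33 / (2.7 + 7.33) ≈ 1.9732 days.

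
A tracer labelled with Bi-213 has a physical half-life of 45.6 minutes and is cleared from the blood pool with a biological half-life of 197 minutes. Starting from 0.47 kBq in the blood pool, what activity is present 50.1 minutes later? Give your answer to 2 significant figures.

0.18 kBq

1/t_eff = 1/t_phys + 1/t_biol = 1/45.6 + 1/197 = 0.027006 per minute.
t_eff = 45.6 × 197 / (45.6 + 197) ≈ 37.029 minutes.
Remaining = 0.47 × (1/2)^(50.1/37.029) = 0.47 × (1/2)^1.353 ≈ 0.18399 kBq.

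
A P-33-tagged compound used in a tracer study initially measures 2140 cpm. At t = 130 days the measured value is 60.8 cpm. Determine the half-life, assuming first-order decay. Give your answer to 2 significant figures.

25 days

A/A₀ = 60.8/2140 ≈ 0.028411.
n = log₂(35.197) ≈ 5.1374 half-lives elapsed in 130 days.
t½ = 130/5.1374 ≈ 25.305 days.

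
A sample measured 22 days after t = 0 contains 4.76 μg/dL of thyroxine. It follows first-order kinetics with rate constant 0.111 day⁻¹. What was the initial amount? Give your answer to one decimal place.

54.7 μg/dL

t½ = ln 2 / λ = 0.69315 / 0.111 ≈ 6.2446 days.
Number of half-lives elapsed: n = 22/6.2446 ≈ 3.5231.
A₀ = A × 2^n = 4.76 × 2^3.5231 = 4.76 × 11.496 ≈ 54.721 μg/dL.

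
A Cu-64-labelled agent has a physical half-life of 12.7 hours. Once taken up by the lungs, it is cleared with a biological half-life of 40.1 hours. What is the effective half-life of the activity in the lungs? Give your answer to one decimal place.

9.6 hours

1/t_eff = 1/t_phys + 1/t_biol = 1/12.7 + 1/40.1 = 0.10368 per hour.
t_eff = 12.7 × 40.1 / (12.7 + 40.1) ≈ 9.6453 hours.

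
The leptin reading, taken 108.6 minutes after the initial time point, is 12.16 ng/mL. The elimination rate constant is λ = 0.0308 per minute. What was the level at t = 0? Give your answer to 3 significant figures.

t½ = ln 2 / λ = 0.69315 / 0.0308 ≈ 22.505 minutes.
Number of half-lives elapsed: n = 108.6/22.505 ≈ 4.8256.
A₀ = A × 2^n = 12.16 × 2^4.8256 = 12.16 × 28.357 ≈ 344.82 ng/mL.

345 ng/mL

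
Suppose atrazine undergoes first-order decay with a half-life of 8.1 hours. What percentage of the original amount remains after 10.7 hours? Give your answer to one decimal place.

40.0%

n = 10.7/8.1 ≈ 1.321 half-lives.
Fraction remaining = (1/2)^1.321 ≈ 0.40026, i.e. 40.026%.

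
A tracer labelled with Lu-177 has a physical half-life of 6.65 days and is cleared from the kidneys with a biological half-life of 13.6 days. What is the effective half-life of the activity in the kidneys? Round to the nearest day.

4 days

1/t_eff = 1/t_phys + 1/t_biol = 1/6.65 + 1/13.6 = 0.22391 per day.
t_eff = 6.65 × 13.6 / (6.65 + 13.6) ≈ 4.4662 days.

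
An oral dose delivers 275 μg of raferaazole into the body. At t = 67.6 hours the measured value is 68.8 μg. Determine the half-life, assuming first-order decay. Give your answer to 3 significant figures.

33.8 hours

A/A₀ = 68.8/275 ≈ 0.25018.
n = log₂(3.9971) ≈ 1.999 half-lives elapsed in 67.6 hours.
t½ = 67.6/1.999 ≈ 33.818 hours.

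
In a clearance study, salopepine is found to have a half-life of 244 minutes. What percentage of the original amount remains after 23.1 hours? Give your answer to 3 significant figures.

23.1 hours = 1386 minutes.
n = 1386/244 ≈ 5.6803 half-lives.
Fraction remaining = (1/2)^5.6803 ≈ 0.019501, i.e. 1.9501%.

1.95%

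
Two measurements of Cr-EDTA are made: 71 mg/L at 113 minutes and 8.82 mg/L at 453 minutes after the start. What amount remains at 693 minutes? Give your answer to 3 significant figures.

2.02 mg/L

Over Δt = 453 − 113 = 340 minutes, the level fell by a factor of 71/8.82 ≈ 8.0499.
n = log₂(8.0499) ≈ 3.009 half-lives, so t½ = 340/3.009 ≈ 113 minutes.
From t = 453 to t = 693: 8.82 × (1/2)^((693−453)/113) ≈ 2.0234 mg/L.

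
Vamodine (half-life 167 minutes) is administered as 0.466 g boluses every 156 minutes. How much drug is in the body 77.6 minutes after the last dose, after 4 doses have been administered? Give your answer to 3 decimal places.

0.655 g

The 4 doses were given 545.6, 389.6, 233.6, 77.6 minutes ago.
Total = 0.466·(1/2)^(545.6/167) + 0.466·(1/2)^(389.6/167) + 0.466·(1/2)^(233.6/167) + 0.466·(1/2)^(77.6/167)
      = 0.048406 + 0.092492 + 0.17673 + 0.33768 ≈ 0.65531 g.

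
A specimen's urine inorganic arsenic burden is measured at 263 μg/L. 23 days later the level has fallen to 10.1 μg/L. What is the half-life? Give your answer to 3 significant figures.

A/A₀ = 10.1/263 ≈ 0.038403.
n = log₂(26.04) ≈ 4.7026 half-lives elapsed in 23 days.
t½ = 23/4.7026 ≈ 4.8909 days.

4.89 days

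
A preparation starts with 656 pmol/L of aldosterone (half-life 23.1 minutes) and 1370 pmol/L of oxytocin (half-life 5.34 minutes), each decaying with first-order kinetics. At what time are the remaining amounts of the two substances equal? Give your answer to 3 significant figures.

Set 656·(1/2)^(t/23.1) = 1370·(1/2)^(t/5.34).
Taking log₂: log₂(656/1370) = t·(1/23.1 − 1/5.34).
log₂(0.47883) = -1.0624; 1/23.1 − 1/5.34 = -0.14398.
t = -1.0624 / -0.14398 ≈ 7.3791 minutes.

7.38 minutes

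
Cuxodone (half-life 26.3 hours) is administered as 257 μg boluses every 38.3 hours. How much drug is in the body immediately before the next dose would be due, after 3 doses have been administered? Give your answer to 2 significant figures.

The 3 doses were given 114.9, 76.6, 38.3 hours ago.
Total = 257·(1/2)^(114.9/26.3) + 257·(1/2)^(76.6/26.3) + 257·(1/2)^(38.3/26.3)
      = 12.439 + 34.133 + 93.659 ≈ 140.23 μg.

140 μg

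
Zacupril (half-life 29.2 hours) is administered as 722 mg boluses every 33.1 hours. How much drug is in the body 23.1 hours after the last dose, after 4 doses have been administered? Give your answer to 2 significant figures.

The 4 doses were given 122.4, 89.3, 56.2, 23.1 hours ago.
Total = 722·(1/2)^(122.4/29.2) + 722·(1/2)^(89.3/29.2) + 722·(1/2)^(56.2/29.2) + 722·(1/2)^(23.1/29.2)
      = 39.508 + 86.681 + 190.18 + 417.25 ≈ 733.61 mg.

730 mg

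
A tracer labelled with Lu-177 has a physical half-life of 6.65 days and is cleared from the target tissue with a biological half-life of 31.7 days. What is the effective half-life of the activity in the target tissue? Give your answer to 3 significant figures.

1/t_eff = 1/t_phys + 1/t_biol = 1/6.65 + 1/31.7 = 0.18192 per day.
t_eff = 6.65 × 31.7 / (6.65 + 31.7) ≈ 5.4969 days.

5.50 days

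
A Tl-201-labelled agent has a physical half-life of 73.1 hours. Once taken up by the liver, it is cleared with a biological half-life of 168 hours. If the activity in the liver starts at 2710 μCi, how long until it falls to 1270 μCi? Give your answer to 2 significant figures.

56 hours

1/t_eff = 1/t_phys + 1/t_biol = 1/73.1 + 1/168 = 0.019632 per hour.
t_eff = 73.1 × 168 / (73.1 + 168) ≈ 50.937 hours.
n = log₂(2710/1270) ≈ 1.0935; t = 1.0935 × 50.937 ≈ 55.697 hours.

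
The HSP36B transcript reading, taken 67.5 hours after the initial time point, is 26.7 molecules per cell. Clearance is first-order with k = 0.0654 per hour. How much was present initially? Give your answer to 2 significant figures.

2200 molecules per cell

t½ = ln 2 / k = 0.69315 / 0.0654 ≈ 10.599 hours.
Number of half-lives elapsed: n = 67.5/10.599 ≈ 6.3688.
A₀ = A × 2^n = 26.7 × 2^6.3688 = 26.7 × 82.641 ≈ 2206.5 molecules per cell.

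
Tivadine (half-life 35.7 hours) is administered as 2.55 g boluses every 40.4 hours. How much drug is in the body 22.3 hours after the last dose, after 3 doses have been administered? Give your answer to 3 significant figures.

2.75 g

The 3 doses were given 103.1, 62.7, 22.3 hours ago.
Total = 2.55·(1/2)^(103.1/35.7) + 2.55·(1/2)^(62.7/35.7) + 2.55·(1/2)^(22.3/35.7)
      = 0.34449 + 0.75481 + 1.6539 ≈ 2.7532 g.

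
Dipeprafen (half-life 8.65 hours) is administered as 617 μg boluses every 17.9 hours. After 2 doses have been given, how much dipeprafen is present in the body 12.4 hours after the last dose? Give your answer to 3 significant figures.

283 μg

The 2 doses were given 30.3, 12.4 hours ago.
Total = 617·(1/2)^(30.3/8.65) + 617·(1/2)^(12.4/8.65)
      = 54.426 + 228.43 ≈ 282.86 μg.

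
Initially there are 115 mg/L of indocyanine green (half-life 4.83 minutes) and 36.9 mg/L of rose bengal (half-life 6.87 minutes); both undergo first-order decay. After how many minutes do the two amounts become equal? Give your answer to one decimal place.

26.7 minutes

Set 115·(1/2)^(t/4.83) = 36.9·(1/2)^(t/6.87).
Taking log₂: log₂(115/36.9) = t·(1/4.83 − 1/6.87).
log₂(3.1165) = 1.6399; 1/4.83 − 1/6.87 = 0.061479.
t = 1.6399 / 0.061479 ≈ 26.675 minutes.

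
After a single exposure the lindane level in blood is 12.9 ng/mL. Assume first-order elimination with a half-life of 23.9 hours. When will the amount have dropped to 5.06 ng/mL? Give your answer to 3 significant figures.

32.3 hours

Fraction remaining = 5.06/12.9 ≈ 0.39225.
n = log₂(12.9/5.06) = ln(2.5494)/ln 2 ≈ 1.3502 half-lives.
t = n × t½ = 1.3502 × 23.9 ≈ 32.269 hours.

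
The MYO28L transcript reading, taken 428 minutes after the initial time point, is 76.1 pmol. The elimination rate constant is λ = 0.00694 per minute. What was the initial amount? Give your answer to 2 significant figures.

1500 pmol

t½ = ln 2 / λ = 0.69315 / 0.00694 ≈ 99.877 minutes.
Number of half-lives elapsed: n = 428/99.877 ≈ 4.2853.
A₀ = A × 2^n = 76.1 × 2^4.2853 = 76.1 × 19.498 ≈ 1483.8 pmol.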